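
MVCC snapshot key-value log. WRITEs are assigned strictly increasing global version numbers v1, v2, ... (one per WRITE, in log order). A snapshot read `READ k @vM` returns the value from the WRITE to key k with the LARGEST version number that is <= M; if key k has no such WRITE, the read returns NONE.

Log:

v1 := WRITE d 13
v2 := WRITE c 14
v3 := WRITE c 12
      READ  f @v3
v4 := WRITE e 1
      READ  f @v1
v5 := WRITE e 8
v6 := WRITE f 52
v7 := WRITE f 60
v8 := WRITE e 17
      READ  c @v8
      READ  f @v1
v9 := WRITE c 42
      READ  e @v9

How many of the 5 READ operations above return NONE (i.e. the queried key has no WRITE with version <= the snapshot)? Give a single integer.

Answer: 3

Derivation:
v1: WRITE d=13  (d history now [(1, 13)])
v2: WRITE c=14  (c history now [(2, 14)])
v3: WRITE c=12  (c history now [(2, 14), (3, 12)])
READ f @v3: history=[] -> no version <= 3 -> NONE
v4: WRITE e=1  (e history now [(4, 1)])
READ f @v1: history=[] -> no version <= 1 -> NONE
v5: WRITE e=8  (e history now [(4, 1), (5, 8)])
v6: WRITE f=52  (f history now [(6, 52)])
v7: WRITE f=60  (f history now [(6, 52), (7, 60)])
v8: WRITE e=17  (e history now [(4, 1), (5, 8), (8, 17)])
READ c @v8: history=[(2, 14), (3, 12)] -> pick v3 -> 12
READ f @v1: history=[(6, 52), (7, 60)] -> no version <= 1 -> NONE
v9: WRITE c=42  (c history now [(2, 14), (3, 12), (9, 42)])
READ e @v9: history=[(4, 1), (5, 8), (8, 17)] -> pick v8 -> 17
Read results in order: ['NONE', 'NONE', '12', 'NONE', '17']
NONE count = 3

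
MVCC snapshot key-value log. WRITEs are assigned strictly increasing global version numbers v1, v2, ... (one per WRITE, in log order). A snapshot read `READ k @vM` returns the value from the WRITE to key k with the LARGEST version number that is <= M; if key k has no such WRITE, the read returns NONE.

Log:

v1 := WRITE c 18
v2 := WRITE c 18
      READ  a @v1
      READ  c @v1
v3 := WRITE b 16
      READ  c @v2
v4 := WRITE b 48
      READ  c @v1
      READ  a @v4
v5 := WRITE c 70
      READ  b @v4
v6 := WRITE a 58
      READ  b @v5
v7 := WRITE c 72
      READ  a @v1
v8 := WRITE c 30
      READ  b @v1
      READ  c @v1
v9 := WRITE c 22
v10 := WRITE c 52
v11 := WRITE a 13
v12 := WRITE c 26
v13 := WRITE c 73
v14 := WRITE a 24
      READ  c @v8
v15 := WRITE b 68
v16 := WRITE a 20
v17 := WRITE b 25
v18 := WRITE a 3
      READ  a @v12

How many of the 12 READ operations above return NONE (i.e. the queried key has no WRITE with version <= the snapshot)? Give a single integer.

Answer: 4

Derivation:
v1: WRITE c=18  (c history now [(1, 18)])
v2: WRITE c=18  (c history now [(1, 18), (2, 18)])
READ a @v1: history=[] -> no version <= 1 -> NONE
READ c @v1: history=[(1, 18), (2, 18)] -> pick v1 -> 18
v3: WRITE b=16  (b history now [(3, 16)])
READ c @v2: history=[(1, 18), (2, 18)] -> pick v2 -> 18
v4: WRITE b=48  (b history now [(3, 16), (4, 48)])
READ c @v1: history=[(1, 18), (2, 18)] -> pick v1 -> 18
READ a @v4: history=[] -> no version <= 4 -> NONE
v5: WRITE c=70  (c history now [(1, 18), (2, 18), (5, 70)])
READ b @v4: history=[(3, 16), (4, 48)] -> pick v4 -> 48
v6: WRITE a=58  (a history now [(6, 58)])
READ b @v5: history=[(3, 16), (4, 48)] -> pick v4 -> 48
v7: WRITE c=72  (c history now [(1, 18), (2, 18), (5, 70), (7, 72)])
READ a @v1: history=[(6, 58)] -> no version <= 1 -> NONE
v8: WRITE c=30  (c history now [(1, 18), (2, 18), (5, 70), (7, 72), (8, 30)])
READ b @v1: history=[(3, 16), (4, 48)] -> no version <= 1 -> NONE
READ c @v1: history=[(1, 18), (2, 18), (5, 70), (7, 72), (8, 30)] -> pick v1 -> 18
v9: WRITE c=22  (c history now [(1, 18), (2, 18), (5, 70), (7, 72), (8, 30), (9, 22)])
v10: WRITE c=52  (c history now [(1, 18), (2, 18), (5, 70), (7, 72), (8, 30), (9, 22), (10, 52)])
v11: WRITE a=13  (a history now [(6, 58), (11, 13)])
v12: WRITE c=26  (c history now [(1, 18), (2, 18), (5, 70), (7, 72), (8, 30), (9, 22), (10, 52), (12, 26)])
v13: WRITE c=73  (c history now [(1, 18), (2, 18), (5, 70), (7, 72), (8, 30), (9, 22), (10, 52), (12, 26), (13, 73)])
v14: WRITE a=24  (a history now [(6, 58), (11, 13), (14, 24)])
READ c @v8: history=[(1, 18), (2, 18), (5, 70), (7, 72), (8, 30), (9, 22), (10, 52), (12, 26), (13, 73)] -> pick v8 -> 30
v15: WRITE b=68  (b history now [(3, 16), (4, 48), (15, 68)])
v16: WRITE a=20  (a history now [(6, 58), (11, 13), (14, 24), (16, 20)])
v17: WRITE b=25  (b history now [(3, 16), (4, 48), (15, 68), (17, 25)])
v18: WRITE a=3  (a history now [(6, 58), (11, 13), (14, 24), (16, 20), (18, 3)])
READ a @v12: history=[(6, 58), (11, 13), (14, 24), (16, 20), (18, 3)] -> pick v11 -> 13
Read results in order: ['NONE', '18', '18', '18', 'NONE', '48', '48', 'NONE', 'NONE', '18', '30', '13']
NONE count = 4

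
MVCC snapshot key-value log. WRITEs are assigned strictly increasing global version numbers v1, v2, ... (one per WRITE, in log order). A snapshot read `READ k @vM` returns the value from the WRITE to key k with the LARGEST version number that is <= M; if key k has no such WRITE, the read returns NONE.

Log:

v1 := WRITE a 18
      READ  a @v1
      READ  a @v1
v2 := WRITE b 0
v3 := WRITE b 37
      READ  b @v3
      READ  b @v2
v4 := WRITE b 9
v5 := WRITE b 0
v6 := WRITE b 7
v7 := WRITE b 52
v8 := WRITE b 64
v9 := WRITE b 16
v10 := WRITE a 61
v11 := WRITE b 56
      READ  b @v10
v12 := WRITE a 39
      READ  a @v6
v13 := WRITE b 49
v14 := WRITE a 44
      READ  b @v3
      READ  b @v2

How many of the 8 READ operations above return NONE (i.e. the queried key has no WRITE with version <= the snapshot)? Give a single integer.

v1: WRITE a=18  (a history now [(1, 18)])
READ a @v1: history=[(1, 18)] -> pick v1 -> 18
READ a @v1: history=[(1, 18)] -> pick v1 -> 18
v2: WRITE b=0  (b history now [(2, 0)])
v3: WRITE b=37  (b history now [(2, 0), (3, 37)])
READ b @v3: history=[(2, 0), (3, 37)] -> pick v3 -> 37
READ b @v2: history=[(2, 0), (3, 37)] -> pick v2 -> 0
v4: WRITE b=9  (b history now [(2, 0), (3, 37), (4, 9)])
v5: WRITE b=0  (b history now [(2, 0), (3, 37), (4, 9), (5, 0)])
v6: WRITE b=7  (b history now [(2, 0), (3, 37), (4, 9), (5, 0), (6, 7)])
v7: WRITE b=52  (b history now [(2, 0), (3, 37), (4, 9), (5, 0), (6, 7), (7, 52)])
v8: WRITE b=64  (b history now [(2, 0), (3, 37), (4, 9), (5, 0), (6, 7), (7, 52), (8, 64)])
v9: WRITE b=16  (b history now [(2, 0), (3, 37), (4, 9), (5, 0), (6, 7), (7, 52), (8, 64), (9, 16)])
v10: WRITE a=61  (a history now [(1, 18), (10, 61)])
v11: WRITE b=56  (b history now [(2, 0), (3, 37), (4, 9), (5, 0), (6, 7), (7, 52), (8, 64), (9, 16), (11, 56)])
READ b @v10: history=[(2, 0), (3, 37), (4, 9), (5, 0), (6, 7), (7, 52), (8, 64), (9, 16), (11, 56)] -> pick v9 -> 16
v12: WRITE a=39  (a history now [(1, 18), (10, 61), (12, 39)])
READ a @v6: history=[(1, 18), (10, 61), (12, 39)] -> pick v1 -> 18
v13: WRITE b=49  (b history now [(2, 0), (3, 37), (4, 9), (5, 0), (6, 7), (7, 52), (8, 64), (9, 16), (11, 56), (13, 49)])
v14: WRITE a=44  (a history now [(1, 18), (10, 61), (12, 39), (14, 44)])
READ b @v3: history=[(2, 0), (3, 37), (4, 9), (5, 0), (6, 7), (7, 52), (8, 64), (9, 16), (11, 56), (13, 49)] -> pick v3 -> 37
READ b @v2: history=[(2, 0), (3, 37), (4, 9), (5, 0), (6, 7), (7, 52), (8, 64), (9, 16), (11, 56), (13, 49)] -> pick v2 -> 0
Read results in order: ['18', '18', '37', '0', '16', '18', '37', '0']
NONE count = 0

Answer: 0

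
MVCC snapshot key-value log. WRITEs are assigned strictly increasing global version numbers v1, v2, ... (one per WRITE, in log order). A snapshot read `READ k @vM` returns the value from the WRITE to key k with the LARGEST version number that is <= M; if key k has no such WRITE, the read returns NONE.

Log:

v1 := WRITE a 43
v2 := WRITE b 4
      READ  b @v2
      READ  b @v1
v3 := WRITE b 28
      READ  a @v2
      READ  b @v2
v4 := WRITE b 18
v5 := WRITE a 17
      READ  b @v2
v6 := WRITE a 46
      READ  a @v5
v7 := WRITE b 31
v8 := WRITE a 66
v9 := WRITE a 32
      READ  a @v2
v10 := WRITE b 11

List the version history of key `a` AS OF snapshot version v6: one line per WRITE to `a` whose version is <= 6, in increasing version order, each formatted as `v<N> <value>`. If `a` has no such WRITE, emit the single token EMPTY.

Answer: v1 43
v5 17
v6 46

Derivation:
Scan writes for key=a with version <= 6:
  v1 WRITE a 43 -> keep
  v2 WRITE b 4 -> skip
  v3 WRITE b 28 -> skip
  v4 WRITE b 18 -> skip
  v5 WRITE a 17 -> keep
  v6 WRITE a 46 -> keep
  v7 WRITE b 31 -> skip
  v8 WRITE a 66 -> drop (> snap)
  v9 WRITE a 32 -> drop (> snap)
  v10 WRITE b 11 -> skip
Collected: [(1, 43), (5, 17), (6, 46)]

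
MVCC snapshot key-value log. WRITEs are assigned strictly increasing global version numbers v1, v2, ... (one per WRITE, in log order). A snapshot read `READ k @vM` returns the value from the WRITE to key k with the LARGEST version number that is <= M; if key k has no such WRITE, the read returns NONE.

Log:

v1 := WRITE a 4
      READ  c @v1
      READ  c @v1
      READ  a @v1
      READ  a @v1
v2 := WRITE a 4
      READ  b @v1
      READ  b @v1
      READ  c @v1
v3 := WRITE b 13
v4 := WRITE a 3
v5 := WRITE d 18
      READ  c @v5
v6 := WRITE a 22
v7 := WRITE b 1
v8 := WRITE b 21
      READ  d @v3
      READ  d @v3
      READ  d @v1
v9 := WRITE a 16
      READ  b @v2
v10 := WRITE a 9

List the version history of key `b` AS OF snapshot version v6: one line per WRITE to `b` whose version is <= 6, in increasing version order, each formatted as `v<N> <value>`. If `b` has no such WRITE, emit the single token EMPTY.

Scan writes for key=b with version <= 6:
  v1 WRITE a 4 -> skip
  v2 WRITE a 4 -> skip
  v3 WRITE b 13 -> keep
  v4 WRITE a 3 -> skip
  v5 WRITE d 18 -> skip
  v6 WRITE a 22 -> skip
  v7 WRITE b 1 -> drop (> snap)
  v8 WRITE b 21 -> drop (> snap)
  v9 WRITE a 16 -> skip
  v10 WRITE a 9 -> skip
Collected: [(3, 13)]

Answer: v3 13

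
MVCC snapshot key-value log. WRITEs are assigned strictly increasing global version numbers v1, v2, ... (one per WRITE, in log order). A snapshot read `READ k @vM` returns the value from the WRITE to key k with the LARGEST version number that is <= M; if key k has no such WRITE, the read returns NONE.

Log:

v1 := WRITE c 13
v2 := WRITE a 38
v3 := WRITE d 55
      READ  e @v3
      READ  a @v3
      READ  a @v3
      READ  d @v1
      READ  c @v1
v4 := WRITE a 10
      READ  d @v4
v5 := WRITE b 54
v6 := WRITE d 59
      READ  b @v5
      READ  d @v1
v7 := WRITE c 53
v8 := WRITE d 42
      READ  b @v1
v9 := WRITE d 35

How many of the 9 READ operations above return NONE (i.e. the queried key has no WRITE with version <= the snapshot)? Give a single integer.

Answer: 4

Derivation:
v1: WRITE c=13  (c history now [(1, 13)])
v2: WRITE a=38  (a history now [(2, 38)])
v3: WRITE d=55  (d history now [(3, 55)])
READ e @v3: history=[] -> no version <= 3 -> NONE
READ a @v3: history=[(2, 38)] -> pick v2 -> 38
READ a @v3: history=[(2, 38)] -> pick v2 -> 38
READ d @v1: history=[(3, 55)] -> no version <= 1 -> NONE
READ c @v1: history=[(1, 13)] -> pick v1 -> 13
v4: WRITE a=10  (a history now [(2, 38), (4, 10)])
READ d @v4: history=[(3, 55)] -> pick v3 -> 55
v5: WRITE b=54  (b history now [(5, 54)])
v6: WRITE d=59  (d history now [(3, 55), (6, 59)])
READ b @v5: history=[(5, 54)] -> pick v5 -> 54
READ d @v1: history=[(3, 55), (6, 59)] -> no version <= 1 -> NONE
v7: WRITE c=53  (c history now [(1, 13), (7, 53)])
v8: WRITE d=42  (d history now [(3, 55), (6, 59), (8, 42)])
READ b @v1: history=[(5, 54)] -> no version <= 1 -> NONE
v9: WRITE d=35  (d history now [(3, 55), (6, 59), (8, 42), (9, 35)])
Read results in order: ['NONE', '38', '38', 'NONE', '13', '55', '54', 'NONE', 'NONE']
NONE count = 4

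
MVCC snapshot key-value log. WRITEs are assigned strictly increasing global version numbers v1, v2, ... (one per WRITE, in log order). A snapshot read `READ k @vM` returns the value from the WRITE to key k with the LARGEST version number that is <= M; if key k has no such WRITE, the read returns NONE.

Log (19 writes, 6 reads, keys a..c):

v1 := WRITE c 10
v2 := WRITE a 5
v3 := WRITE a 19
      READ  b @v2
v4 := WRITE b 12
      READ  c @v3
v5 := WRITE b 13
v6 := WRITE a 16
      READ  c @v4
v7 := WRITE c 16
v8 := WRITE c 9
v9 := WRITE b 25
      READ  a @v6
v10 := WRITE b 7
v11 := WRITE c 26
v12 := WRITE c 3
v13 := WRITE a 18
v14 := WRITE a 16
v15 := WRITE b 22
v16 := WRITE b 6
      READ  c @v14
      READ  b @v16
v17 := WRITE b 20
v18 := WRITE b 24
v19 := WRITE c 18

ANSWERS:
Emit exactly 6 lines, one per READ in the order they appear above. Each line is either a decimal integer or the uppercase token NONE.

Answer: NONE
10
10
16
3
6

Derivation:
v1: WRITE c=10  (c history now [(1, 10)])
v2: WRITE a=5  (a history now [(2, 5)])
v3: WRITE a=19  (a history now [(2, 5), (3, 19)])
READ b @v2: history=[] -> no version <= 2 -> NONE
v4: WRITE b=12  (b history now [(4, 12)])
READ c @v3: history=[(1, 10)] -> pick v1 -> 10
v5: WRITE b=13  (b history now [(4, 12), (5, 13)])
v6: WRITE a=16  (a history now [(2, 5), (3, 19), (6, 16)])
READ c @v4: history=[(1, 10)] -> pick v1 -> 10
v7: WRITE c=16  (c history now [(1, 10), (7, 16)])
v8: WRITE c=9  (c history now [(1, 10), (7, 16), (8, 9)])
v9: WRITE b=25  (b history now [(4, 12), (5, 13), (9, 25)])
READ a @v6: history=[(2, 5), (3, 19), (6, 16)] -> pick v6 -> 16
v10: WRITE b=7  (b history now [(4, 12), (5, 13), (9, 25), (10, 7)])
v11: WRITE c=26  (c history now [(1, 10), (7, 16), (8, 9), (11, 26)])
v12: WRITE c=3  (c history now [(1, 10), (7, 16), (8, 9), (11, 26), (12, 3)])
v13: WRITE a=18  (a history now [(2, 5), (3, 19), (6, 16), (13, 18)])
v14: WRITE a=16  (a history now [(2, 5), (3, 19), (6, 16), (13, 18), (14, 16)])
v15: WRITE b=22  (b history now [(4, 12), (5, 13), (9, 25), (10, 7), (15, 22)])
v16: WRITE b=6  (b history now [(4, 12), (5, 13), (9, 25), (10, 7), (15, 22), (16, 6)])
READ c @v14: history=[(1, 10), (7, 16), (8, 9), (11, 26), (12, 3)] -> pick v12 -> 3
READ b @v16: history=[(4, 12), (5, 13), (9, 25), (10, 7), (15, 22), (16, 6)] -> pick v16 -> 6
v17: WRITE b=20  (b history now [(4, 12), (5, 13), (9, 25), (10, 7), (15, 22), (16, 6), (17, 20)])
v18: WRITE b=24  (b history now [(4, 12), (5, 13), (9, 25), (10, 7), (15, 22), (16, 6), (17, 20), (18, 24)])
v19: WRITE c=18  (c history now [(1, 10), (7, 16), (8, 9), (11, 26), (12, 3), (19, 18)])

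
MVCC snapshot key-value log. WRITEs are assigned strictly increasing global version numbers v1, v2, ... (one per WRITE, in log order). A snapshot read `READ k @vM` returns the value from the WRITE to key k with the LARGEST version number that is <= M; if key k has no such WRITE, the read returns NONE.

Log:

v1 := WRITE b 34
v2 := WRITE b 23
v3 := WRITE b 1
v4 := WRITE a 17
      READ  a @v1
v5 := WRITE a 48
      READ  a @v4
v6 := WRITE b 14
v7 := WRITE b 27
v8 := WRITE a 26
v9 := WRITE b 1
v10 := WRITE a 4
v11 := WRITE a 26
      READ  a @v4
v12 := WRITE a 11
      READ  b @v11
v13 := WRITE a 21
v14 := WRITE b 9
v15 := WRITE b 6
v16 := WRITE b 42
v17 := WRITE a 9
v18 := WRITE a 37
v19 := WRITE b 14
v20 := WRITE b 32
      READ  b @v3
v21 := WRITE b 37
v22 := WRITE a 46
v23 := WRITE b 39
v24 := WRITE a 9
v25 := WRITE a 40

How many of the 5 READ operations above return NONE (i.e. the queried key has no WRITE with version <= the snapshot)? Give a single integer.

v1: WRITE b=34  (b history now [(1, 34)])
v2: WRITE b=23  (b history now [(1, 34), (2, 23)])
v3: WRITE b=1  (b history now [(1, 34), (2, 23), (3, 1)])
v4: WRITE a=17  (a history now [(4, 17)])
READ a @v1: history=[(4, 17)] -> no version <= 1 -> NONE
v5: WRITE a=48  (a history now [(4, 17), (5, 48)])
READ a @v4: history=[(4, 17), (5, 48)] -> pick v4 -> 17
v6: WRITE b=14  (b history now [(1, 34), (2, 23), (3, 1), (6, 14)])
v7: WRITE b=27  (b history now [(1, 34), (2, 23), (3, 1), (6, 14), (7, 27)])
v8: WRITE a=26  (a history now [(4, 17), (5, 48), (8, 26)])
v9: WRITE b=1  (b history now [(1, 34), (2, 23), (3, 1), (6, 14), (7, 27), (9, 1)])
v10: WRITE a=4  (a history now [(4, 17), (5, 48), (8, 26), (10, 4)])
v11: WRITE a=26  (a history now [(4, 17), (5, 48), (8, 26), (10, 4), (11, 26)])
READ a @v4: history=[(4, 17), (5, 48), (8, 26), (10, 4), (11, 26)] -> pick v4 -> 17
v12: WRITE a=11  (a history now [(4, 17), (5, 48), (8, 26), (10, 4), (11, 26), (12, 11)])
READ b @v11: history=[(1, 34), (2, 23), (3, 1), (6, 14), (7, 27), (9, 1)] -> pick v9 -> 1
v13: WRITE a=21  (a history now [(4, 17), (5, 48), (8, 26), (10, 4), (11, 26), (12, 11), (13, 21)])
v14: WRITE b=9  (b history now [(1, 34), (2, 23), (3, 1), (6, 14), (7, 27), (9, 1), (14, 9)])
v15: WRITE b=6  (b history now [(1, 34), (2, 23), (3, 1), (6, 14), (7, 27), (9, 1), (14, 9), (15, 6)])
v16: WRITE b=42  (b history now [(1, 34), (2, 23), (3, 1), (6, 14), (7, 27), (9, 1), (14, 9), (15, 6), (16, 42)])
v17: WRITE a=9  (a history now [(4, 17), (5, 48), (8, 26), (10, 4), (11, 26), (12, 11), (13, 21), (17, 9)])
v18: WRITE a=37  (a history now [(4, 17), (5, 48), (8, 26), (10, 4), (11, 26), (12, 11), (13, 21), (17, 9), (18, 37)])
v19: WRITE b=14  (b history now [(1, 34), (2, 23), (3, 1), (6, 14), (7, 27), (9, 1), (14, 9), (15, 6), (16, 42), (19, 14)])
v20: WRITE b=32  (b history now [(1, 34), (2, 23), (3, 1), (6, 14), (7, 27), (9, 1), (14, 9), (15, 6), (16, 42), (19, 14), (20, 32)])
READ b @v3: history=[(1, 34), (2, 23), (3, 1), (6, 14), (7, 27), (9, 1), (14, 9), (15, 6), (16, 42), (19, 14), (20, 32)] -> pick v3 -> 1
v21: WRITE b=37  (b history now [(1, 34), (2, 23), (3, 1), (6, 14), (7, 27), (9, 1), (14, 9), (15, 6), (16, 42), (19, 14), (20, 32), (21, 37)])
v22: WRITE a=46  (a history now [(4, 17), (5, 48), (8, 26), (10, 4), (11, 26), (12, 11), (13, 21), (17, 9), (18, 37), (22, 46)])
v23: WRITE b=39  (b history now [(1, 34), (2, 23), (3, 1), (6, 14), (7, 27), (9, 1), (14, 9), (15, 6), (16, 42), (19, 14), (20, 32), (21, 37), (23, 39)])
v24: WRITE a=9  (a history now [(4, 17), (5, 48), (8, 26), (10, 4), (11, 26), (12, 11), (13, 21), (17, 9), (18, 37), (22, 46), (24, 9)])
v25: WRITE a=40  (a history now [(4, 17), (5, 48), (8, 26), (10, 4), (11, 26), (12, 11), (13, 21), (17, 9), (18, 37), (22, 46), (24, 9), (25, 40)])
Read results in order: ['NONE', '17', '17', '1', '1']
NONE count = 1

Answer: 1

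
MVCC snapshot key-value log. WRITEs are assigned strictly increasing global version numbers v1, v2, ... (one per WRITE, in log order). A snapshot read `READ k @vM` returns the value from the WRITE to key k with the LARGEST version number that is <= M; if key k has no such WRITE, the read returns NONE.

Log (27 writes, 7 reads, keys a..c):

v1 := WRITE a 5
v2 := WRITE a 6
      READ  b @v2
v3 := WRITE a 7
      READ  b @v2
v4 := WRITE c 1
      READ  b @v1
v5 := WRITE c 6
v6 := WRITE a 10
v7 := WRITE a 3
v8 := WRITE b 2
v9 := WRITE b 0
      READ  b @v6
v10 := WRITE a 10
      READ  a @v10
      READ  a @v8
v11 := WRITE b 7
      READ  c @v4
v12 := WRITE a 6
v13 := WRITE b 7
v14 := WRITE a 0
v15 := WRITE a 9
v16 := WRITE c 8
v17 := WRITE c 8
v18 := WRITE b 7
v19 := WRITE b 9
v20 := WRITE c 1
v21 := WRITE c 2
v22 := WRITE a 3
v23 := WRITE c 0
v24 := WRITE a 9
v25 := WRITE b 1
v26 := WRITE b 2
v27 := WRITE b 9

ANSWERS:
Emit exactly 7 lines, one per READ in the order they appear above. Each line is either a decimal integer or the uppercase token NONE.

Answer: NONE
NONE
NONE
NONE
10
3
1

Derivation:
v1: WRITE a=5  (a history now [(1, 5)])
v2: WRITE a=6  (a history now [(1, 5), (2, 6)])
READ b @v2: history=[] -> no version <= 2 -> NONE
v3: WRITE a=7  (a history now [(1, 5), (2, 6), (3, 7)])
READ b @v2: history=[] -> no version <= 2 -> NONE
v4: WRITE c=1  (c history now [(4, 1)])
READ b @v1: history=[] -> no version <= 1 -> NONE
v5: WRITE c=6  (c history now [(4, 1), (5, 6)])
v6: WRITE a=10  (a history now [(1, 5), (2, 6), (3, 7), (6, 10)])
v7: WRITE a=3  (a history now [(1, 5), (2, 6), (3, 7), (6, 10), (7, 3)])
v8: WRITE b=2  (b history now [(8, 2)])
v9: WRITE b=0  (b history now [(8, 2), (9, 0)])
READ b @v6: history=[(8, 2), (9, 0)] -> no version <= 6 -> NONE
v10: WRITE a=10  (a history now [(1, 5), (2, 6), (3, 7), (6, 10), (7, 3), (10, 10)])
READ a @v10: history=[(1, 5), (2, 6), (3, 7), (6, 10), (7, 3), (10, 10)] -> pick v10 -> 10
READ a @v8: history=[(1, 5), (2, 6), (3, 7), (6, 10), (7, 3), (10, 10)] -> pick v7 -> 3
v11: WRITE b=7  (b history now [(8, 2), (9, 0), (11, 7)])
READ c @v4: history=[(4, 1), (5, 6)] -> pick v4 -> 1
v12: WRITE a=6  (a history now [(1, 5), (2, 6), (3, 7), (6, 10), (7, 3), (10, 10), (12, 6)])
v13: WRITE b=7  (b history now [(8, 2), (9, 0), (11, 7), (13, 7)])
v14: WRITE a=0  (a history now [(1, 5), (2, 6), (3, 7), (6, 10), (7, 3), (10, 10), (12, 6), (14, 0)])
v15: WRITE a=9  (a history now [(1, 5), (2, 6), (3, 7), (6, 10), (7, 3), (10, 10), (12, 6), (14, 0), (15, 9)])
v16: WRITE c=8  (c history now [(4, 1), (5, 6), (16, 8)])
v17: WRITE c=8  (c history now [(4, 1), (5, 6), (16, 8), (17, 8)])
v18: WRITE b=7  (b history now [(8, 2), (9, 0), (11, 7), (13, 7), (18, 7)])
v19: WRITE b=9  (b history now [(8, 2), (9, 0), (11, 7), (13, 7), (18, 7), (19, 9)])
v20: WRITE c=1  (c history now [(4, 1), (5, 6), (16, 8), (17, 8), (20, 1)])
v21: WRITE c=2  (c history now [(4, 1), (5, 6), (16, 8), (17, 8), (20, 1), (21, 2)])
v22: WRITE a=3  (a history now [(1, 5), (2, 6), (3, 7), (6, 10), (7, 3), (10, 10), (12, 6), (14, 0), (15, 9), (22, 3)])
v23: WRITE c=0  (c history now [(4, 1), (5, 6), (16, 8), (17, 8), (20, 1), (21, 2), (23, 0)])
v24: WRITE a=9  (a history now [(1, 5), (2, 6), (3, 7), (6, 10), (7, 3), (10, 10), (12, 6), (14, 0), (15, 9), (22, 3), (24, 9)])
v25: WRITE b=1  (b history now [(8, 2), (9, 0), (11, 7), (13, 7), (18, 7), (19, 9), (25, 1)])
v26: WRITE b=2  (b history now [(8, 2), (9, 0), (11, 7), (13, 7), (18, 7), (19, 9), (25, 1), (26, 2)])
v27: WRITE b=9  (b history now [(8, 2), (9, 0), (11, 7), (13, 7), (18, 7), (19, 9), (25, 1), (26, 2), (27, 9)])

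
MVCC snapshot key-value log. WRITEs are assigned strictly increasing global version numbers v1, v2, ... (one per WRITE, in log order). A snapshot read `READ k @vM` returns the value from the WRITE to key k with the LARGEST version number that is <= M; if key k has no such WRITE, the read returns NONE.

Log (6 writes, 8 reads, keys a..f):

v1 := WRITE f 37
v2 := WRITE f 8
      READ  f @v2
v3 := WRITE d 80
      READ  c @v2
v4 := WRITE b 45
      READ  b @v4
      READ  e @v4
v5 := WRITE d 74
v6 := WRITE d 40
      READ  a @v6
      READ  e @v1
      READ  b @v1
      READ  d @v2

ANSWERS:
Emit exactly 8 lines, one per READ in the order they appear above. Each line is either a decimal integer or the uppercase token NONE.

Answer: 8
NONE
45
NONE
NONE
NONE
NONE
NONE

Derivation:
v1: WRITE f=37  (f history now [(1, 37)])
v2: WRITE f=8  (f history now [(1, 37), (2, 8)])
READ f @v2: history=[(1, 37), (2, 8)] -> pick v2 -> 8
v3: WRITE d=80  (d history now [(3, 80)])
READ c @v2: history=[] -> no version <= 2 -> NONE
v4: WRITE b=45  (b history now [(4, 45)])
READ b @v4: history=[(4, 45)] -> pick v4 -> 45
READ e @v4: history=[] -> no version <= 4 -> NONE
v5: WRITE d=74  (d history now [(3, 80), (5, 74)])
v6: WRITE d=40  (d history now [(3, 80), (5, 74), (6, 40)])
READ a @v6: history=[] -> no version <= 6 -> NONE
READ e @v1: history=[] -> no version <= 1 -> NONE
READ b @v1: history=[(4, 45)] -> no version <= 1 -> NONE
READ d @v2: history=[(3, 80), (5, 74), (6, 40)] -> no version <= 2 -> NONE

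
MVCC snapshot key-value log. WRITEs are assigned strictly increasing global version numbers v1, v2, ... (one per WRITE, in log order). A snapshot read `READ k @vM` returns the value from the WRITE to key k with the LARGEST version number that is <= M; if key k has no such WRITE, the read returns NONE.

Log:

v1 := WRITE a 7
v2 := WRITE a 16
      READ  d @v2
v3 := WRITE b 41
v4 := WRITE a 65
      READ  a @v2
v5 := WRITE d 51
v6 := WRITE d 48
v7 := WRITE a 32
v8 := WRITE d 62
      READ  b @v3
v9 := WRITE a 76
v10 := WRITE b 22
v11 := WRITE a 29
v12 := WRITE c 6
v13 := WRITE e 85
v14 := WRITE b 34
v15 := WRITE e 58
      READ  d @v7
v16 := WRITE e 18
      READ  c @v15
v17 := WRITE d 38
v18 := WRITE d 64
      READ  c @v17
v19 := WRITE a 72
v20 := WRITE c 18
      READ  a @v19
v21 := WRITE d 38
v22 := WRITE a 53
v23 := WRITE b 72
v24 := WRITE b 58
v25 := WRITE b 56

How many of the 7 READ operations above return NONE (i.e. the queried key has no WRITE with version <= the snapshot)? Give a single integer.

v1: WRITE a=7  (a history now [(1, 7)])
v2: WRITE a=16  (a history now [(1, 7), (2, 16)])
READ d @v2: history=[] -> no version <= 2 -> NONE
v3: WRITE b=41  (b history now [(3, 41)])
v4: WRITE a=65  (a history now [(1, 7), (2, 16), (4, 65)])
READ a @v2: history=[(1, 7), (2, 16), (4, 65)] -> pick v2 -> 16
v5: WRITE d=51  (d history now [(5, 51)])
v6: WRITE d=48  (d history now [(5, 51), (6, 48)])
v7: WRITE a=32  (a history now [(1, 7), (2, 16), (4, 65), (7, 32)])
v8: WRITE d=62  (d history now [(5, 51), (6, 48), (8, 62)])
READ b @v3: history=[(3, 41)] -> pick v3 -> 41
v9: WRITE a=76  (a history now [(1, 7), (2, 16), (4, 65), (7, 32), (9, 76)])
v10: WRITE b=22  (b history now [(3, 41), (10, 22)])
v11: WRITE a=29  (a history now [(1, 7), (2, 16), (4, 65), (7, 32), (9, 76), (11, 29)])
v12: WRITE c=6  (c history now [(12, 6)])
v13: WRITE e=85  (e history now [(13, 85)])
v14: WRITE b=34  (b history now [(3, 41), (10, 22), (14, 34)])
v15: WRITE e=58  (e history now [(13, 85), (15, 58)])
READ d @v7: history=[(5, 51), (6, 48), (8, 62)] -> pick v6 -> 48
v16: WRITE e=18  (e history now [(13, 85), (15, 58), (16, 18)])
READ c @v15: history=[(12, 6)] -> pick v12 -> 6
v17: WRITE d=38  (d history now [(5, 51), (6, 48), (8, 62), (17, 38)])
v18: WRITE d=64  (d history now [(5, 51), (6, 48), (8, 62), (17, 38), (18, 64)])
READ c @v17: history=[(12, 6)] -> pick v12 -> 6
v19: WRITE a=72  (a history now [(1, 7), (2, 16), (4, 65), (7, 32), (9, 76), (11, 29), (19, 72)])
v20: WRITE c=18  (c history now [(12, 6), (20, 18)])
READ a @v19: history=[(1, 7), (2, 16), (4, 65), (7, 32), (9, 76), (11, 29), (19, 72)] -> pick v19 -> 72
v21: WRITE d=38  (d history now [(5, 51), (6, 48), (8, 62), (17, 38), (18, 64), (21, 38)])
v22: WRITE a=53  (a history now [(1, 7), (2, 16), (4, 65), (7, 32), (9, 76), (11, 29), (19, 72), (22, 53)])
v23: WRITE b=72  (b history now [(3, 41), (10, 22), (14, 34), (23, 72)])
v24: WRITE b=58  (b history now [(3, 41), (10, 22), (14, 34), (23, 72), (24, 58)])
v25: WRITE b=56  (b history now [(3, 41), (10, 22), (14, 34), (23, 72), (24, 58), (25, 56)])
Read results in order: ['NONE', '16', '41', '48', '6', '6', '72']
NONE count = 1

Answer: 1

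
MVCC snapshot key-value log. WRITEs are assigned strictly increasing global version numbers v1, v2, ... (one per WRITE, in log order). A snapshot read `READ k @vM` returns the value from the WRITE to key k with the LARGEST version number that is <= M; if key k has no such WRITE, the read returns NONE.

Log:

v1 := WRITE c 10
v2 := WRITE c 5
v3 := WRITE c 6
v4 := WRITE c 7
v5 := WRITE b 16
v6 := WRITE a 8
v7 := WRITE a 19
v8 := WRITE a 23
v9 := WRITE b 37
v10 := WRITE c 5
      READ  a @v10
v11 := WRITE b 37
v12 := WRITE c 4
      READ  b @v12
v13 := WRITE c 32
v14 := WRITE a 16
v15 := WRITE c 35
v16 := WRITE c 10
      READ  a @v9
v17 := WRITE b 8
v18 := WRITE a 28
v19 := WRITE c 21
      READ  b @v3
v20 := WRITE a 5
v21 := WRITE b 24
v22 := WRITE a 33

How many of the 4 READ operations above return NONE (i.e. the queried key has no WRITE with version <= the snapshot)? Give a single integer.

v1: WRITE c=10  (c history now [(1, 10)])
v2: WRITE c=5  (c history now [(1, 10), (2, 5)])
v3: WRITE c=6  (c history now [(1, 10), (2, 5), (3, 6)])
v4: WRITE c=7  (c history now [(1, 10), (2, 5), (3, 6), (4, 7)])
v5: WRITE b=16  (b history now [(5, 16)])
v6: WRITE a=8  (a history now [(6, 8)])
v7: WRITE a=19  (a history now [(6, 8), (7, 19)])
v8: WRITE a=23  (a history now [(6, 8), (7, 19), (8, 23)])
v9: WRITE b=37  (b history now [(5, 16), (9, 37)])
v10: WRITE c=5  (c history now [(1, 10), (2, 5), (3, 6), (4, 7), (10, 5)])
READ a @v10: history=[(6, 8), (7, 19), (8, 23)] -> pick v8 -> 23
v11: WRITE b=37  (b history now [(5, 16), (9, 37), (11, 37)])
v12: WRITE c=4  (c history now [(1, 10), (2, 5), (3, 6), (4, 7), (10, 5), (12, 4)])
READ b @v12: history=[(5, 16), (9, 37), (11, 37)] -> pick v11 -> 37
v13: WRITE c=32  (c history now [(1, 10), (2, 5), (3, 6), (4, 7), (10, 5), (12, 4), (13, 32)])
v14: WRITE a=16  (a history now [(6, 8), (7, 19), (8, 23), (14, 16)])
v15: WRITE c=35  (c history now [(1, 10), (2, 5), (3, 6), (4, 7), (10, 5), (12, 4), (13, 32), (15, 35)])
v16: WRITE c=10  (c history now [(1, 10), (2, 5), (3, 6), (4, 7), (10, 5), (12, 4), (13, 32), (15, 35), (16, 10)])
READ a @v9: history=[(6, 8), (7, 19), (8, 23), (14, 16)] -> pick v8 -> 23
v17: WRITE b=8  (b history now [(5, 16), (9, 37), (11, 37), (17, 8)])
v18: WRITE a=28  (a history now [(6, 8), (7, 19), (8, 23), (14, 16), (18, 28)])
v19: WRITE c=21  (c history now [(1, 10), (2, 5), (3, 6), (4, 7), (10, 5), (12, 4), (13, 32), (15, 35), (16, 10), (19, 21)])
READ b @v3: history=[(5, 16), (9, 37), (11, 37), (17, 8)] -> no version <= 3 -> NONE
v20: WRITE a=5  (a history now [(6, 8), (7, 19), (8, 23), (14, 16), (18, 28), (20, 5)])
v21: WRITE b=24  (b history now [(5, 16), (9, 37), (11, 37), (17, 8), (21, 24)])
v22: WRITE a=33  (a history now [(6, 8), (7, 19), (8, 23), (14, 16), (18, 28), (20, 5), (22, 33)])
Read results in order: ['23', '37', '23', 'NONE']
NONE count = 1

Answer: 1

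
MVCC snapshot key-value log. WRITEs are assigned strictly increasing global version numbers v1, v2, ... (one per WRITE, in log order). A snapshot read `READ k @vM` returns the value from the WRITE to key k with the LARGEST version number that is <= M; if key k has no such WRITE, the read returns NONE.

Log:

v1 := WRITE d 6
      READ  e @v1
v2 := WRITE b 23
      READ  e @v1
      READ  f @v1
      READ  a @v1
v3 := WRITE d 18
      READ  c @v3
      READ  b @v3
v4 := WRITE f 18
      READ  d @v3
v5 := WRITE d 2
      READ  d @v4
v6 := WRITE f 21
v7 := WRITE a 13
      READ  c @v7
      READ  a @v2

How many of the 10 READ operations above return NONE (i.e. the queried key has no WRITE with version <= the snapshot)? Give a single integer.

Answer: 7

Derivation:
v1: WRITE d=6  (d history now [(1, 6)])
READ e @v1: history=[] -> no version <= 1 -> NONE
v2: WRITE b=23  (b history now [(2, 23)])
READ e @v1: history=[] -> no version <= 1 -> NONE
READ f @v1: history=[] -> no version <= 1 -> NONE
READ a @v1: history=[] -> no version <= 1 -> NONE
v3: WRITE d=18  (d history now [(1, 6), (3, 18)])
READ c @v3: history=[] -> no version <= 3 -> NONE
READ b @v3: history=[(2, 23)] -> pick v2 -> 23
v4: WRITE f=18  (f history now [(4, 18)])
READ d @v3: history=[(1, 6), (3, 18)] -> pick v3 -> 18
v5: WRITE d=2  (d history now [(1, 6), (3, 18), (5, 2)])
READ d @v4: history=[(1, 6), (3, 18), (5, 2)] -> pick v3 -> 18
v6: WRITE f=21  (f history now [(4, 18), (6, 21)])
v7: WRITE a=13  (a history now [(7, 13)])
READ c @v7: history=[] -> no version <= 7 -> NONE
READ a @v2: history=[(7, 13)] -> no version <= 2 -> NONE
Read results in order: ['NONE', 'NONE', 'NONE', 'NONE', 'NONE', '23', '18', '18', 'NONE', 'NONE']
NONE count = 7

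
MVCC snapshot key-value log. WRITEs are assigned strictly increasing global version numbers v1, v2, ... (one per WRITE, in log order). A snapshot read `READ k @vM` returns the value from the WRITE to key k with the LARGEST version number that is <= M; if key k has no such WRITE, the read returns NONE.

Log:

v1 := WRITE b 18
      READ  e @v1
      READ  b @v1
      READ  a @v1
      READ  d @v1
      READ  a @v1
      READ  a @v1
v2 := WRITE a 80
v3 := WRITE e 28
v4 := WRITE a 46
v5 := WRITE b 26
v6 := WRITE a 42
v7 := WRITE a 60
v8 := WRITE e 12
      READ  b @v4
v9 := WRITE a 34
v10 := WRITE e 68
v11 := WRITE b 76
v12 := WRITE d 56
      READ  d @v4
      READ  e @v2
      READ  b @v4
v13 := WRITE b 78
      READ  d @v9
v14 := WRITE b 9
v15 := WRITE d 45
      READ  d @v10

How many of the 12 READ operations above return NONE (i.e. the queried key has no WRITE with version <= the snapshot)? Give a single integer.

Answer: 9

Derivation:
v1: WRITE b=18  (b history now [(1, 18)])
READ e @v1: history=[] -> no version <= 1 -> NONE
READ b @v1: history=[(1, 18)] -> pick v1 -> 18
READ a @v1: history=[] -> no version <= 1 -> NONE
READ d @v1: history=[] -> no version <= 1 -> NONE
READ a @v1: history=[] -> no version <= 1 -> NONE
READ a @v1: history=[] -> no version <= 1 -> NONE
v2: WRITE a=80  (a history now [(2, 80)])
v3: WRITE e=28  (e history now [(3, 28)])
v4: WRITE a=46  (a history now [(2, 80), (4, 46)])
v5: WRITE b=26  (b history now [(1, 18), (5, 26)])
v6: WRITE a=42  (a history now [(2, 80), (4, 46), (6, 42)])
v7: WRITE a=60  (a history now [(2, 80), (4, 46), (6, 42), (7, 60)])
v8: WRITE e=12  (e history now [(3, 28), (8, 12)])
READ b @v4: history=[(1, 18), (5, 26)] -> pick v1 -> 18
v9: WRITE a=34  (a history now [(2, 80), (4, 46), (6, 42), (7, 60), (9, 34)])
v10: WRITE e=68  (e history now [(3, 28), (8, 12), (10, 68)])
v11: WRITE b=76  (b history now [(1, 18), (5, 26), (11, 76)])
v12: WRITE d=56  (d history now [(12, 56)])
READ d @v4: history=[(12, 56)] -> no version <= 4 -> NONE
READ e @v2: history=[(3, 28), (8, 12), (10, 68)] -> no version <= 2 -> NONE
READ b @v4: history=[(1, 18), (5, 26), (11, 76)] -> pick v1 -> 18
v13: WRITE b=78  (b history now [(1, 18), (5, 26), (11, 76), (13, 78)])
READ d @v9: history=[(12, 56)] -> no version <= 9 -> NONE
v14: WRITE b=9  (b history now [(1, 18), (5, 26), (11, 76), (13, 78), (14, 9)])
v15: WRITE d=45  (d history now [(12, 56), (15, 45)])
READ d @v10: history=[(12, 56), (15, 45)] -> no version <= 10 -> NONE
Read results in order: ['NONE', '18', 'NONE', 'NONE', 'NONE', 'NONE', '18', 'NONE', 'NONE', '18', 'NONE', 'NONE']
NONE count = 9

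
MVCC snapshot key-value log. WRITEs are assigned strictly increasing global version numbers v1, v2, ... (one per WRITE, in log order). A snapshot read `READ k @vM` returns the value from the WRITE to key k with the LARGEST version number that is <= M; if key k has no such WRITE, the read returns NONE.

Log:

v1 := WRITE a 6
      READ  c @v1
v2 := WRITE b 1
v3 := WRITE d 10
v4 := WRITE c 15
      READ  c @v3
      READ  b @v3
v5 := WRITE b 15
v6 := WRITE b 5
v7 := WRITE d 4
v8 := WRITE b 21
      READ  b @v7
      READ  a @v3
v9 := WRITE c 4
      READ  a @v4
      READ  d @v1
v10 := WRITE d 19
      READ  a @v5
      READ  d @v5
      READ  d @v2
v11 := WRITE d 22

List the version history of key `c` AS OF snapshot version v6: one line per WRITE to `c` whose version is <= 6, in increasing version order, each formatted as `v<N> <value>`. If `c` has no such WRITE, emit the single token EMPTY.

Scan writes for key=c with version <= 6:
  v1 WRITE a 6 -> skip
  v2 WRITE b 1 -> skip
  v3 WRITE d 10 -> skip
  v4 WRITE c 15 -> keep
  v5 WRITE b 15 -> skip
  v6 WRITE b 5 -> skip
  v7 WRITE d 4 -> skip
  v8 WRITE b 21 -> skip
  v9 WRITE c 4 -> drop (> snap)
  v10 WRITE d 19 -> skip
  v11 WRITE d 22 -> skip
Collected: [(4, 15)]

Answer: v4 15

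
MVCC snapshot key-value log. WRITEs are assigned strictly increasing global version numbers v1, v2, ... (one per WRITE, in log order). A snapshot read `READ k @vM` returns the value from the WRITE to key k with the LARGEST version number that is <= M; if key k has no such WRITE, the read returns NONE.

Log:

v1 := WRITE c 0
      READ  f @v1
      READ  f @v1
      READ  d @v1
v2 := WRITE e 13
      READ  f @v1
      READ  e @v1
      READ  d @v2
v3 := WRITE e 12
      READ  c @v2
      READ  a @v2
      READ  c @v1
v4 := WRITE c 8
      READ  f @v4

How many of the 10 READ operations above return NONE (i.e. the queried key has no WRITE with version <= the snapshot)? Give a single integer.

v1: WRITE c=0  (c history now [(1, 0)])
READ f @v1: history=[] -> no version <= 1 -> NONE
READ f @v1: history=[] -> no version <= 1 -> NONE
READ d @v1: history=[] -> no version <= 1 -> NONE
v2: WRITE e=13  (e history now [(2, 13)])
READ f @v1: history=[] -> no version <= 1 -> NONE
READ e @v1: history=[(2, 13)] -> no version <= 1 -> NONE
READ d @v2: history=[] -> no version <= 2 -> NONE
v3: WRITE e=12  (e history now [(2, 13), (3, 12)])
READ c @v2: history=[(1, 0)] -> pick v1 -> 0
READ a @v2: history=[] -> no version <= 2 -> NONE
READ c @v1: history=[(1, 0)] -> pick v1 -> 0
v4: WRITE c=8  (c history now [(1, 0), (4, 8)])
READ f @v4: history=[] -> no version <= 4 -> NONE
Read results in order: ['NONE', 'NONE', 'NONE', 'NONE', 'NONE', 'NONE', '0', 'NONE', '0', 'NONE']
NONE count = 8

Answer: 8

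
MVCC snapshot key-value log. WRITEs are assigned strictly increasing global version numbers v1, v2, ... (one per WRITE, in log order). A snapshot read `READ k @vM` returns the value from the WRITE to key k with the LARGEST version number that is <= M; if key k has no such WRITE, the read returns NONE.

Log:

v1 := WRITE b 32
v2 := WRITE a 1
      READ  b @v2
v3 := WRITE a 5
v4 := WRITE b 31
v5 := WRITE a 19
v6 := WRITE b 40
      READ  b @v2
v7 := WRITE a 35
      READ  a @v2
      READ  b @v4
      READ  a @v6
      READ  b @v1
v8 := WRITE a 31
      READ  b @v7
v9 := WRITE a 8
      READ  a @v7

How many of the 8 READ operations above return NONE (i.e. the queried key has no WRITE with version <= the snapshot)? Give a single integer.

v1: WRITE b=32  (b history now [(1, 32)])
v2: WRITE a=1  (a history now [(2, 1)])
READ b @v2: history=[(1, 32)] -> pick v1 -> 32
v3: WRITE a=5  (a history now [(2, 1), (3, 5)])
v4: WRITE b=31  (b history now [(1, 32), (4, 31)])
v5: WRITE a=19  (a history now [(2, 1), (3, 5), (5, 19)])
v6: WRITE b=40  (b history now [(1, 32), (4, 31), (6, 40)])
READ b @v2: history=[(1, 32), (4, 31), (6, 40)] -> pick v1 -> 32
v7: WRITE a=35  (a history now [(2, 1), (3, 5), (5, 19), (7, 35)])
READ a @v2: history=[(2, 1), (3, 5), (5, 19), (7, 35)] -> pick v2 -> 1
READ b @v4: history=[(1, 32), (4, 31), (6, 40)] -> pick v4 -> 31
READ a @v6: history=[(2, 1), (3, 5), (5, 19), (7, 35)] -> pick v5 -> 19
READ b @v1: history=[(1, 32), (4, 31), (6, 40)] -> pick v1 -> 32
v8: WRITE a=31  (a history now [(2, 1), (3, 5), (5, 19), (7, 35), (8, 31)])
READ b @v7: history=[(1, 32), (4, 31), (6, 40)] -> pick v6 -> 40
v9: WRITE a=8  (a history now [(2, 1), (3, 5), (5, 19), (7, 35), (8, 31), (9, 8)])
READ a @v7: history=[(2, 1), (3, 5), (5, 19), (7, 35), (8, 31), (9, 8)] -> pick v7 -> 35
Read results in order: ['32', '32', '1', '31', '19', '32', '40', '35']
NONE count = 0

Answer: 0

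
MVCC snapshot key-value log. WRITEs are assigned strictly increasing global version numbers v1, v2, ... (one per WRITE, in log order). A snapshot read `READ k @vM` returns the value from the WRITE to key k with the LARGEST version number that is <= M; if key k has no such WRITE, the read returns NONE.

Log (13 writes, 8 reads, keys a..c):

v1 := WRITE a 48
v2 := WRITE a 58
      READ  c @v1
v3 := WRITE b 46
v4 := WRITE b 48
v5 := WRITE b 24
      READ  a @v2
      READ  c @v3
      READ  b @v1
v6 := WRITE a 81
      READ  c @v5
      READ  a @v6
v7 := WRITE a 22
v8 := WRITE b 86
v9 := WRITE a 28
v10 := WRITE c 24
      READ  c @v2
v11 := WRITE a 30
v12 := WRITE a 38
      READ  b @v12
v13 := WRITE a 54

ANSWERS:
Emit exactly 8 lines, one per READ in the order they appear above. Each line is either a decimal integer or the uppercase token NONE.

Answer: NONE
58
NONE
NONE
NONE
81
NONE
86

Derivation:
v1: WRITE a=48  (a history now [(1, 48)])
v2: WRITE a=58  (a history now [(1, 48), (2, 58)])
READ c @v1: history=[] -> no version <= 1 -> NONE
v3: WRITE b=46  (b history now [(3, 46)])
v4: WRITE b=48  (b history now [(3, 46), (4, 48)])
v5: WRITE b=24  (b history now [(3, 46), (4, 48), (5, 24)])
READ a @v2: history=[(1, 48), (2, 58)] -> pick v2 -> 58
READ c @v3: history=[] -> no version <= 3 -> NONE
READ b @v1: history=[(3, 46), (4, 48), (5, 24)] -> no version <= 1 -> NONE
v6: WRITE a=81  (a history now [(1, 48), (2, 58), (6, 81)])
READ c @v5: history=[] -> no version <= 5 -> NONE
READ a @v6: history=[(1, 48), (2, 58), (6, 81)] -> pick v6 -> 81
v7: WRITE a=22  (a history now [(1, 48), (2, 58), (6, 81), (7, 22)])
v8: WRITE b=86  (b history now [(3, 46), (4, 48), (5, 24), (8, 86)])
v9: WRITE a=28  (a history now [(1, 48), (2, 58), (6, 81), (7, 22), (9, 28)])
v10: WRITE c=24  (c history now [(10, 24)])
READ c @v2: history=[(10, 24)] -> no version <= 2 -> NONE
v11: WRITE a=30  (a history now [(1, 48), (2, 58), (6, 81), (7, 22), (9, 28), (11, 30)])
v12: WRITE a=38  (a history now [(1, 48), (2, 58), (6, 81), (7, 22), (9, 28), (11, 30), (12, 38)])
READ b @v12: history=[(3, 46), (4, 48), (5, 24), (8, 86)] -> pick v8 -> 86
v13: WRITE a=54  (a history now [(1, 48), (2, 58), (6, 81), (7, 22), (9, 28), (11, 30), (12, 38), (13, 54)])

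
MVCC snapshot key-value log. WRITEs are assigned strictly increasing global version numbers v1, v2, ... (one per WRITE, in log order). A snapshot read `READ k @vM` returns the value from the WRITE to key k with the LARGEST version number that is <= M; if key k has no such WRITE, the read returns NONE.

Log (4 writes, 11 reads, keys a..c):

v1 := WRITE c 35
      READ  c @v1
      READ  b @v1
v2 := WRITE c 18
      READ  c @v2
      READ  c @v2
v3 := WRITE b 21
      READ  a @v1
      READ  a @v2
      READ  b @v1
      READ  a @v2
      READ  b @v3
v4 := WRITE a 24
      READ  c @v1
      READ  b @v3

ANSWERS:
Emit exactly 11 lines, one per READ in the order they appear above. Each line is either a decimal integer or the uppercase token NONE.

v1: WRITE c=35  (c history now [(1, 35)])
READ c @v1: history=[(1, 35)] -> pick v1 -> 35
READ b @v1: history=[] -> no version <= 1 -> NONE
v2: WRITE c=18  (c history now [(1, 35), (2, 18)])
READ c @v2: history=[(1, 35), (2, 18)] -> pick v2 -> 18
READ c @v2: history=[(1, 35), (2, 18)] -> pick v2 -> 18
v3: WRITE b=21  (b history now [(3, 21)])
READ a @v1: history=[] -> no version <= 1 -> NONE
READ a @v2: history=[] -> no version <= 2 -> NONE
READ b @v1: history=[(3, 21)] -> no version <= 1 -> NONE
READ a @v2: history=[] -> no version <= 2 -> NONE
READ b @v3: history=[(3, 21)] -> pick v3 -> 21
v4: WRITE a=24  (a history now [(4, 24)])
READ c @v1: history=[(1, 35), (2, 18)] -> pick v1 -> 35
READ b @v3: history=[(3, 21)] -> pick v3 -> 21

Answer: 35
NONE
18
18
NONE
NONE
NONE
NONE
21
35
21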